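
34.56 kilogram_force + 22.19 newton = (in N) 361.1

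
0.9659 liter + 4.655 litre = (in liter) 5.621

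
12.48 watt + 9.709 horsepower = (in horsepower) 9.726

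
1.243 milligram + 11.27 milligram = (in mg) 12.51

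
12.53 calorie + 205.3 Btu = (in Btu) 205.3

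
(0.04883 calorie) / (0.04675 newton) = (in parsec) 1.416e-16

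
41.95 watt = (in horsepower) 0.05626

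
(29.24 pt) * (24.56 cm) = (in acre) 6.26e-07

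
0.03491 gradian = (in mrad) 0.5484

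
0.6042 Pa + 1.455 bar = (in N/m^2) 1.455e+05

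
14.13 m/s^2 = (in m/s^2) 14.13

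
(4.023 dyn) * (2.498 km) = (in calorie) 0.02402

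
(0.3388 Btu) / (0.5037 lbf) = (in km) 0.1595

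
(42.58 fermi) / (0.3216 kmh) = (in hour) 1.324e-16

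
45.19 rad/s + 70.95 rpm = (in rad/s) 52.62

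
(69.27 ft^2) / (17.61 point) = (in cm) 1.036e+05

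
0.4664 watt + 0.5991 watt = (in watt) 1.065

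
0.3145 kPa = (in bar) 0.003145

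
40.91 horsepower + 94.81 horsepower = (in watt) 1.012e+05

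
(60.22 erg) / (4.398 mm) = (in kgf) 0.0001396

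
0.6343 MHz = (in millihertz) 6.343e+08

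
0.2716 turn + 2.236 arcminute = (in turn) 0.2717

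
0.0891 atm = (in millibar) 90.28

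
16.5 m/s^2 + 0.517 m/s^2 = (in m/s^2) 17.02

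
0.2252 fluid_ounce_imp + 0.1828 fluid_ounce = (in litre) 0.0118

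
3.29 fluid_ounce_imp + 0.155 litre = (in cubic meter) 0.0002485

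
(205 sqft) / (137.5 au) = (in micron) 9.259e-07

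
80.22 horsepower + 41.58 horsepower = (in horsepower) 121.8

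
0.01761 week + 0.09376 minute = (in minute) 177.6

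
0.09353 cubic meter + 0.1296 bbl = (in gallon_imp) 25.11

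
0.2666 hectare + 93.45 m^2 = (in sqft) 2.97e+04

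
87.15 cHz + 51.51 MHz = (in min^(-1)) 3.091e+09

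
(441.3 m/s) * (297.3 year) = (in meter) 4.137e+12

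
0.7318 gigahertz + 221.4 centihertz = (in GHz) 0.7318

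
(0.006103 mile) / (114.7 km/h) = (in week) 5.097e-07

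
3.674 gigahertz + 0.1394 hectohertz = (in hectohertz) 3.674e+07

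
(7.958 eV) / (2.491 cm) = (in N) 5.118e-17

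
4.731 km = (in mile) 2.94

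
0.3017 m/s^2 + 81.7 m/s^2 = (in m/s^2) 82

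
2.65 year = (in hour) 2.321e+04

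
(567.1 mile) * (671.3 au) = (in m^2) 9.165e+19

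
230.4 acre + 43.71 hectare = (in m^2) 1.369e+06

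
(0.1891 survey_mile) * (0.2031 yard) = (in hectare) 0.005652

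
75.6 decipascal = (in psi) 0.001096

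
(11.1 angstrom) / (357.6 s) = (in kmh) 1.117e-11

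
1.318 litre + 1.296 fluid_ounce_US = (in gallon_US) 0.3583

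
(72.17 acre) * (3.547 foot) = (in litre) 3.158e+08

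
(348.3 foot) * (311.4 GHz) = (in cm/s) 3.306e+15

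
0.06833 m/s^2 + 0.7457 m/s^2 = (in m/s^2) 0.814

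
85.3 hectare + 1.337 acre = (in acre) 212.1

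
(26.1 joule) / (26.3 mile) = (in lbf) 0.0001386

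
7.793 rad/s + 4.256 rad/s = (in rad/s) 12.05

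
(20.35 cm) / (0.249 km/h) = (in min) 0.04904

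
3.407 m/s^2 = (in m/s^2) 3.407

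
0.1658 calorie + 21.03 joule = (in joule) 21.72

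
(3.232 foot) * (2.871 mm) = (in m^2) 0.002828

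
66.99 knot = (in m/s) 34.46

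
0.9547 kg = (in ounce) 33.68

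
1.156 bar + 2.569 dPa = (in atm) 1.141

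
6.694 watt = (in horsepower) 0.008977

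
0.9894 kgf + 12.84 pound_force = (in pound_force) 15.02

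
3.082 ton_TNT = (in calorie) 3.082e+09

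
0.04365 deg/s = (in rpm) 0.007275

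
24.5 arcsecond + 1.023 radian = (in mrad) 1023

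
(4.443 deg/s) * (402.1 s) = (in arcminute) 1.072e+05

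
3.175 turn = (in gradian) 1270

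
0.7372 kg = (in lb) 1.625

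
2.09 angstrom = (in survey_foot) 6.857e-10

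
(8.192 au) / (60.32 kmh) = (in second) 7.314e+10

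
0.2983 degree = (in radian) 0.005206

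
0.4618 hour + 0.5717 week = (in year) 0.01102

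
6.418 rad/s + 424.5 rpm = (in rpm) 485.8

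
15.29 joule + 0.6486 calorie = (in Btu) 0.01706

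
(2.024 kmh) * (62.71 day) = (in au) 2.036e-05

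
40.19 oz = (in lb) 2.512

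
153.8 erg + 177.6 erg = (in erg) 331.4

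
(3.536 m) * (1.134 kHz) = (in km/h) 1.444e+04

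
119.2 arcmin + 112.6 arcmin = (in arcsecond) 1.391e+04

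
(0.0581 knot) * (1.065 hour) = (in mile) 0.07121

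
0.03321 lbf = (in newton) 0.1477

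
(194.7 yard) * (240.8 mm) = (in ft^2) 461.5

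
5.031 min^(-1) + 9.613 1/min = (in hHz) 0.002441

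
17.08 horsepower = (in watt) 1.274e+04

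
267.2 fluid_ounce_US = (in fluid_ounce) 267.2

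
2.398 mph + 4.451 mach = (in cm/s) 1.517e+05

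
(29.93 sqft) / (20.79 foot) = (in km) 0.0004388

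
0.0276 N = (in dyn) 2760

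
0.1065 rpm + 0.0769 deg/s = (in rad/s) 0.01249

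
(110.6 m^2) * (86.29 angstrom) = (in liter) 0.0009544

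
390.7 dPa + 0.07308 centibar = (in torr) 0.8412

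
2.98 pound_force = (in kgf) 1.352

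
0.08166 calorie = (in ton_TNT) 8.166e-11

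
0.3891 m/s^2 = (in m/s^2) 0.3891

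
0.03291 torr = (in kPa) 0.004388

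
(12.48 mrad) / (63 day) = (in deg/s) 1.314e-07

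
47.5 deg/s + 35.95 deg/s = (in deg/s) 83.45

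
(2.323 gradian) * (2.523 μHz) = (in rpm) 8.791e-07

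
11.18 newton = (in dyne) 1.118e+06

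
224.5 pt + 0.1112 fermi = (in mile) 4.921e-05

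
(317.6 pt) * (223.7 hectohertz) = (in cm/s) 2.506e+05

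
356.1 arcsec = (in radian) 0.001726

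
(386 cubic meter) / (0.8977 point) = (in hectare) 121.9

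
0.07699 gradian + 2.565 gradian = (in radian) 0.0415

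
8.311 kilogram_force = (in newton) 81.5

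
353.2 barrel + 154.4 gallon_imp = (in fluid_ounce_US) 1.923e+06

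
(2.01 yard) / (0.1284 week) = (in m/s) 2.367e-05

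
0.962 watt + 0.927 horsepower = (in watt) 692.2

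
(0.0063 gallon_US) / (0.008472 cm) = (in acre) 6.956e-05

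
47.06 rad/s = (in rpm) 449.4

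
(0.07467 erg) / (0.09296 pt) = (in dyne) 22.77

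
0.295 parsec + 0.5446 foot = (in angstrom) 9.103e+25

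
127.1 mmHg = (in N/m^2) 1.695e+04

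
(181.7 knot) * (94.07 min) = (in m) 5.276e+05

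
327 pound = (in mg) 1.483e+08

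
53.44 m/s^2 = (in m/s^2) 53.44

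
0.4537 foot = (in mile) 8.593e-05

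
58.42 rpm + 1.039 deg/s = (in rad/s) 6.136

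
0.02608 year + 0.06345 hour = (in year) 0.02609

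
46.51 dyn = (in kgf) 4.743e-05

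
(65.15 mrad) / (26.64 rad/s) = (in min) 4.076e-05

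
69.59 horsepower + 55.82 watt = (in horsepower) 69.66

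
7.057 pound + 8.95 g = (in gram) 3210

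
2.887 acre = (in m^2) 1.168e+04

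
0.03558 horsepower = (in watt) 26.53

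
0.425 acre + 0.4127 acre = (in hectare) 0.339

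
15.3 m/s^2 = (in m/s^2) 15.3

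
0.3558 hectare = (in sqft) 3.83e+04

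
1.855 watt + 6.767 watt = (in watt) 8.622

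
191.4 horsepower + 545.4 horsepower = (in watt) 5.494e+05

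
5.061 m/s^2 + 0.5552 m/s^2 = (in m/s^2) 5.616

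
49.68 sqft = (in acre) 0.00114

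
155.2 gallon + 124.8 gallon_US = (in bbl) 6.667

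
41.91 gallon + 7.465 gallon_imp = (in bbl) 1.211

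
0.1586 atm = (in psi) 2.331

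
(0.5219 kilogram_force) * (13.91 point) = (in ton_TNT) 6.003e-12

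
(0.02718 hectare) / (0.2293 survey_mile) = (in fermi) 7.365e+14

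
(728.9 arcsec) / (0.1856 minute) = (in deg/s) 0.01818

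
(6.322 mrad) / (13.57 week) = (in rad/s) 7.703e-10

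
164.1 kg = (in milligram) 1.641e+08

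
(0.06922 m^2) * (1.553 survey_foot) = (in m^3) 0.03277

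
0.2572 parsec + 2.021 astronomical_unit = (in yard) 8.68e+15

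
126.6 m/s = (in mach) 0.3718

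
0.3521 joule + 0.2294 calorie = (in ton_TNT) 3.136e-10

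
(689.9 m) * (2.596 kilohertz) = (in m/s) 1.791e+06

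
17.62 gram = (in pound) 0.03885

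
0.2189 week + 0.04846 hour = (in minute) 2209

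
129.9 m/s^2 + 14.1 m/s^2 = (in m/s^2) 144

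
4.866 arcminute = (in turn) 0.0002253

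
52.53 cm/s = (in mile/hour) 1.175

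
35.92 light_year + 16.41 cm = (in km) 3.398e+14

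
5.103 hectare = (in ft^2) 5.493e+05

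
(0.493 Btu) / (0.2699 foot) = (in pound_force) 1421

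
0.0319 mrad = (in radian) 3.19e-05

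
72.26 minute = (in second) 4336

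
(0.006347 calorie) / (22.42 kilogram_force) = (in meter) 0.0001208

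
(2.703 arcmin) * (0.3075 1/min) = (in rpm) 3.848e-05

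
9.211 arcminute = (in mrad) 2.679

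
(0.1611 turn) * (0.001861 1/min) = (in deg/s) 0.001799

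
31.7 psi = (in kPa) 218.6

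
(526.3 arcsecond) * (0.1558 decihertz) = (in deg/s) 0.002278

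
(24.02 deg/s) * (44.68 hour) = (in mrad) 6.743e+07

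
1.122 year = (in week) 58.5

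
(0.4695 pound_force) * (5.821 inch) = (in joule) 0.3088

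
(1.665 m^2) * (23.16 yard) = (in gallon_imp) 7756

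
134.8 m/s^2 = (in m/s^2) 134.8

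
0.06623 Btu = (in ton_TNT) 1.67e-08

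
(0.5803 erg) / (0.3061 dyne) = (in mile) 1.178e-05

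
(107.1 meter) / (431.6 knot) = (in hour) 0.000134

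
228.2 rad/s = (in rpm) 2179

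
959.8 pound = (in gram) 4.354e+05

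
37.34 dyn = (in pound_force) 8.394e-05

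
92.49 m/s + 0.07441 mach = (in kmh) 424.2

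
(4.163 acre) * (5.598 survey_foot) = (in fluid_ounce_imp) 1.012e+09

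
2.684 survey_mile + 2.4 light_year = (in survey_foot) 7.449e+16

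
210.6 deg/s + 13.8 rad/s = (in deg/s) 1001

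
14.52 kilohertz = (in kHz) 14.52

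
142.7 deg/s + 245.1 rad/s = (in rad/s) 247.6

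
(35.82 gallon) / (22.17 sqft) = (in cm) 6.583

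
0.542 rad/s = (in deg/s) 31.05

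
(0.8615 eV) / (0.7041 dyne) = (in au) 1.31e-25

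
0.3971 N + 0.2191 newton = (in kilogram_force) 0.06283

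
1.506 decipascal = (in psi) 2.184e-05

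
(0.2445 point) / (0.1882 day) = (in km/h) 1.91e-08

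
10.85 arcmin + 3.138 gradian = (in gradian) 3.339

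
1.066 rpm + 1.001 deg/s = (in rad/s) 0.1291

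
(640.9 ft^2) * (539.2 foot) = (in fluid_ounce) 3.309e+08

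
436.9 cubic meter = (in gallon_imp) 9.61e+04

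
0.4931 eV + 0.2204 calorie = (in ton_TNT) 2.204e-10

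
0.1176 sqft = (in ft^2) 0.1176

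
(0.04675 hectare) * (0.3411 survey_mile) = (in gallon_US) 6.78e+07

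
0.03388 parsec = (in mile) 6.496e+11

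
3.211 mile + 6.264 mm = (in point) 1.465e+07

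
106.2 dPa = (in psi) 0.00154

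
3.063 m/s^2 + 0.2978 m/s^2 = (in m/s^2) 3.361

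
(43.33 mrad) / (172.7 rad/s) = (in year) 7.956e-12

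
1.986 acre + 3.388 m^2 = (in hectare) 0.804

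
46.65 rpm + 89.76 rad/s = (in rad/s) 94.65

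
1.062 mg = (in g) 0.001062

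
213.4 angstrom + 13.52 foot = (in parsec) 1.335e-16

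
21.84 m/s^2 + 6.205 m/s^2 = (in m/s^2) 28.05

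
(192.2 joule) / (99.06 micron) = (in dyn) 1.94e+11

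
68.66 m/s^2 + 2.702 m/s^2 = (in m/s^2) 71.36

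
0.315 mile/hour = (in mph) 0.315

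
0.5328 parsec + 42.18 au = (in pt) 4.662e+19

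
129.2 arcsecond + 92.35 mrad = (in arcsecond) 1.918e+04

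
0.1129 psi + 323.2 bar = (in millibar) 3.232e+05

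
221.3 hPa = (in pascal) 2.213e+04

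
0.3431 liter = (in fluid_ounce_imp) 12.08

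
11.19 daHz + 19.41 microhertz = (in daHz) 11.19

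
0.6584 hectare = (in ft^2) 7.087e+04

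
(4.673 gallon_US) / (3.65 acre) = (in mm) 0.001198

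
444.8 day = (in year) 1.219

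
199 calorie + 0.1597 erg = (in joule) 832.6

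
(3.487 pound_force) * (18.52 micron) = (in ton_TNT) 6.866e-14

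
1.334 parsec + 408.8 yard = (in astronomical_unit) 2.752e+05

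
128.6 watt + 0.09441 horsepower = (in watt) 199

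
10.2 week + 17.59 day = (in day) 88.99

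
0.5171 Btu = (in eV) 3.405e+21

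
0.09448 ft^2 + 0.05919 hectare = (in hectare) 0.05919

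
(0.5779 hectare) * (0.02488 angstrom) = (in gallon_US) 3.798e-06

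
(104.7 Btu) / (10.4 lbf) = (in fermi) 2.388e+18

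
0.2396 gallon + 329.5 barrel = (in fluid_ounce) 1.771e+06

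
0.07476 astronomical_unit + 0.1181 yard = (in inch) 4.403e+11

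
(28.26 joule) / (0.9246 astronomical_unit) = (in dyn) 2.043e-05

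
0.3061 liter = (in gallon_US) 0.08086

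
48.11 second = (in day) 0.0005568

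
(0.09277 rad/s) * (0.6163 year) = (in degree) 1.033e+08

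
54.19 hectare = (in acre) 133.9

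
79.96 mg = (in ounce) 0.002821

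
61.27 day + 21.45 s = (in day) 61.27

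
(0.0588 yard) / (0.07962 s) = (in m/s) 0.6753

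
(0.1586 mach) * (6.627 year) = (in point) 3.199e+13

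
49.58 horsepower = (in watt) 3.697e+04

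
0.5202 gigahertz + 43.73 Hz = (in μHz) 5.202e+14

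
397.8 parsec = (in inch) 4.833e+20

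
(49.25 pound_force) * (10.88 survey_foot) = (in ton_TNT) 1.736e-07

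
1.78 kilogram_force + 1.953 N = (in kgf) 1.979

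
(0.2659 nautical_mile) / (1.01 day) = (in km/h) 0.02032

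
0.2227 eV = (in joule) 3.568e-20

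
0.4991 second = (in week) 8.252e-07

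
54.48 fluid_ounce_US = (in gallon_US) 0.4256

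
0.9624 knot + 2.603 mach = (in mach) 2.604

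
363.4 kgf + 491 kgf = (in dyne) 8.379e+08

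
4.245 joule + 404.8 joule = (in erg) 4.09e+09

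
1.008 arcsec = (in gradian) 0.0003111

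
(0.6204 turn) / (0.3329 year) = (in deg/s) 2.127e-05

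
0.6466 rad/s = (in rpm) 6.175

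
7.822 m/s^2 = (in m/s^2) 7.822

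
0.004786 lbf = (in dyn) 2129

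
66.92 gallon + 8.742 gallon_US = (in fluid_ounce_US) 9685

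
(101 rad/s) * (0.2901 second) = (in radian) 29.3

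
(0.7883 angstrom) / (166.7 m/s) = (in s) 4.729e-13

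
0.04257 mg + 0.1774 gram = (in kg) 0.0001774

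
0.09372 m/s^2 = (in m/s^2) 0.09372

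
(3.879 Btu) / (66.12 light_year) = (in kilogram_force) 6.671e-16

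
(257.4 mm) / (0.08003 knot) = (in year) 1.982e-07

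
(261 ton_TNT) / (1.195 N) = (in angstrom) 9.138e+21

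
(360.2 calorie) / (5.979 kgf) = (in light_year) 2.717e-15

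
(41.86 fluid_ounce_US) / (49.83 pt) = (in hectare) 7.042e-06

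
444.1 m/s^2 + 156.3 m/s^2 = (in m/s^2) 600.4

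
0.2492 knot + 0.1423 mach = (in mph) 108.7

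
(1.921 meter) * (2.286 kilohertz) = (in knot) 8536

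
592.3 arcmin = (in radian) 0.1723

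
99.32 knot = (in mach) 0.1501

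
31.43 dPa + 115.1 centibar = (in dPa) 1.151e+06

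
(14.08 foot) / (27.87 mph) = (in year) 1.092e-08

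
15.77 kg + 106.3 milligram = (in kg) 15.77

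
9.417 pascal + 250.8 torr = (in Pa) 3.345e+04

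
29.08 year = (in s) 9.171e+08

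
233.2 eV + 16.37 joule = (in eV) 1.022e+20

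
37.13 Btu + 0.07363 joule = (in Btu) 37.13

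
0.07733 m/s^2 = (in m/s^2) 0.07733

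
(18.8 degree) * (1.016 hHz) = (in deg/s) 1910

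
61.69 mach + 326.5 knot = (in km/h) 7.622e+04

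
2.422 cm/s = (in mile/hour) 0.05418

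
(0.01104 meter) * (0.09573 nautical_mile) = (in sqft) 21.07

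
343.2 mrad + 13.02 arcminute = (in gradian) 22.09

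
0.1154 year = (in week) 6.017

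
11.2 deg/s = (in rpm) 1.867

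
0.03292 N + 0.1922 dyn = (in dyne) 3292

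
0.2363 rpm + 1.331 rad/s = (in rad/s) 1.356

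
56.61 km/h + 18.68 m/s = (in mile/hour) 76.96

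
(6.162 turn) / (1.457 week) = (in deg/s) 0.002517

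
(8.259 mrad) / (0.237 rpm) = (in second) 0.3328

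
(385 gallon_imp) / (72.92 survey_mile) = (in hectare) 1.491e-09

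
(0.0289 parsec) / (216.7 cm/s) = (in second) 4.115e+14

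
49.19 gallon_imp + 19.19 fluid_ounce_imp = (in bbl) 1.41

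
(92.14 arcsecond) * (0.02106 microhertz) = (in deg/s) 5.39e-10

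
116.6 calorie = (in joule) 487.9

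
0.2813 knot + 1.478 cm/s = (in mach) 0.0004684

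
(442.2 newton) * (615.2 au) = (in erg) 4.07e+23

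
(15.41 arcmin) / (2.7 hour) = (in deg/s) 2.642e-05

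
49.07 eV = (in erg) 7.862e-11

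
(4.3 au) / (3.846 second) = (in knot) 3.251e+11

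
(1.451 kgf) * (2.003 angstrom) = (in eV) 1.779e+10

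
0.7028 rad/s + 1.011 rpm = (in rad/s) 0.8087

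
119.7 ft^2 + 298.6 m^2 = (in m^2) 309.7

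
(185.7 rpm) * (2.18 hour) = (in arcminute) 5.247e+08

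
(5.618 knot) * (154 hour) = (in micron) 1.602e+12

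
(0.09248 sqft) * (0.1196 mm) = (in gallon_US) 0.0002715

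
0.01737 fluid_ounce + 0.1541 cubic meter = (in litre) 154.1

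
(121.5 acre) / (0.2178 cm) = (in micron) 2.258e+14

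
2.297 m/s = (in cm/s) 229.7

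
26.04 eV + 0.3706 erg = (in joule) 3.706e-08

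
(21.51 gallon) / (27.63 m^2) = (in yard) 0.003223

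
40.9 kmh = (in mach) 0.03337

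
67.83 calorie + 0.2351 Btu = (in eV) 3.32e+21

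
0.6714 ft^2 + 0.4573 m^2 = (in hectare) 5.197e-05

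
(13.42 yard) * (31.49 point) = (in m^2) 0.1363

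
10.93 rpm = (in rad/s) 1.145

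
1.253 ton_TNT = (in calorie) 1.253e+09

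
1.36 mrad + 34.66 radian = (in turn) 5.517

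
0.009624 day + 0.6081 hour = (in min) 50.34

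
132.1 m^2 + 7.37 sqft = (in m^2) 132.8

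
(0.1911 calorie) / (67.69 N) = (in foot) 0.03875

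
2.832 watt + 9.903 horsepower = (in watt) 7387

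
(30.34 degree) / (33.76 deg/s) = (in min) 0.01498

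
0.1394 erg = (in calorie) 3.332e-09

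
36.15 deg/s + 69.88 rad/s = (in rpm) 673.3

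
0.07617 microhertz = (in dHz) 7.617e-07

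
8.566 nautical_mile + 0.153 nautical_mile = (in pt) 4.577e+07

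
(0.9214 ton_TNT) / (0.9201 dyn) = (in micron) 4.19e+20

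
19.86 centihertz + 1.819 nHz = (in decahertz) 0.01986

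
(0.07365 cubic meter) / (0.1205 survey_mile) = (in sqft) 0.004088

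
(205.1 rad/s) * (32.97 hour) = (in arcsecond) 5.021e+12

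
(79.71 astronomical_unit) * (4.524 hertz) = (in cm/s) 5.395e+15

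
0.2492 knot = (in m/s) 0.1282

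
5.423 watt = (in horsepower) 0.007272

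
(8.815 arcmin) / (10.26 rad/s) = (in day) 2.893e-09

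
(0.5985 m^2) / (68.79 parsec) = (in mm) 2.82e-16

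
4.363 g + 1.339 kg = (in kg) 1.343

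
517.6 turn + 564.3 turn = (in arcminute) 2.337e+07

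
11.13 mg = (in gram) 0.01113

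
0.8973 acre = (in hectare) 0.3631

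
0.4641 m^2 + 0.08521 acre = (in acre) 0.08532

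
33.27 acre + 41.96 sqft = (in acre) 33.27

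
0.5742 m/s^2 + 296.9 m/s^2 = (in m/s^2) 297.5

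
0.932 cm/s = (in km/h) 0.03355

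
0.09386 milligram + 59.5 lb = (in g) 2.699e+04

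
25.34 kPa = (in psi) 3.675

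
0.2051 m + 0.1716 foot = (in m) 0.2574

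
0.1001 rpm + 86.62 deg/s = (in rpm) 14.54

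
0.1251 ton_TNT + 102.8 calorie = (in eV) 3.267e+27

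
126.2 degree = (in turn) 0.3506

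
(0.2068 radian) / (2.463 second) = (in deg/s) 4.811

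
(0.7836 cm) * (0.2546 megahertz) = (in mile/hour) 4463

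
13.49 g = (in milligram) 1.349e+04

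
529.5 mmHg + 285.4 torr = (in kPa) 108.6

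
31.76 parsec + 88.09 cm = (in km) 9.8e+14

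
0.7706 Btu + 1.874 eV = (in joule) 813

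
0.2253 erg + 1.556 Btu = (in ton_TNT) 3.924e-07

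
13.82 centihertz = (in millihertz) 138.2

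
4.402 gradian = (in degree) 3.962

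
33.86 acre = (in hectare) 13.7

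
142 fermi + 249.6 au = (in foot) 1.225e+14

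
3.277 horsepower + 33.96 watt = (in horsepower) 3.323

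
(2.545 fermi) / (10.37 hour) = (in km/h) 2.454e-19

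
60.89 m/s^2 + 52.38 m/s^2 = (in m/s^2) 113.3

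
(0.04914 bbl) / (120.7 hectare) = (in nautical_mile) 3.495e-12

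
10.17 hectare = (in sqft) 1.095e+06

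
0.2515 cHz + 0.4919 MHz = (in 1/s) 4.919e+05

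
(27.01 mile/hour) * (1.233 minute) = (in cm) 8.933e+04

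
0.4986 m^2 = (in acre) 0.0001232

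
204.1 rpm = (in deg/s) 1225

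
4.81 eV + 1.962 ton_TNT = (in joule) 8.209e+09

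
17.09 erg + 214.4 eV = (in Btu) 1.62e-09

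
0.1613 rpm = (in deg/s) 0.9678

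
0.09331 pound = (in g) 42.32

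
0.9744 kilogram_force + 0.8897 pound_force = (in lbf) 3.038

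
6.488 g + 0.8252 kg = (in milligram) 8.317e+05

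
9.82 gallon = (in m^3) 0.03717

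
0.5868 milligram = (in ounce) 2.07e-05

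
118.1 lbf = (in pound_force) 118.1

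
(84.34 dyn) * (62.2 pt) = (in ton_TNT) 4.423e-15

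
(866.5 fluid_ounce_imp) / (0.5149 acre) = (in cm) 0.001182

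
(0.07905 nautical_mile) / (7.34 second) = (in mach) 0.05858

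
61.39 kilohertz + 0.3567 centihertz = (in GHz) 6.139e-05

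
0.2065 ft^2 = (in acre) 4.741e-06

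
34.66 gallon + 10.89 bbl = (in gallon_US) 492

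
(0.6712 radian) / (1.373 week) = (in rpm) 7.719e-06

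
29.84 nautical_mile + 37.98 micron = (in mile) 34.34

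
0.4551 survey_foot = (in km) 0.0001387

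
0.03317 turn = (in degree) 11.94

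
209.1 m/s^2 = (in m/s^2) 209.1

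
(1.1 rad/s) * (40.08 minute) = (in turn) 421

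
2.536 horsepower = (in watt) 1891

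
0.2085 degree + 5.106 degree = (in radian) 0.09276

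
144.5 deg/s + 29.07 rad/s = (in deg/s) 1810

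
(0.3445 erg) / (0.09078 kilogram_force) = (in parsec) 1.254e-24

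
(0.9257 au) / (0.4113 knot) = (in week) 1.082e+06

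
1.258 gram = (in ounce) 0.04437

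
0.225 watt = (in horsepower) 0.0003017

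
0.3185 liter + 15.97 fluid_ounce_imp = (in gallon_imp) 0.1699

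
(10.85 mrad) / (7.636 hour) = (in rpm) 3.769e-06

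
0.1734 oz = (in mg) 4916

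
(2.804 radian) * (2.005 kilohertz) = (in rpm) 5.369e+04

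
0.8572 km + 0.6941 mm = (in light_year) 9.061e-14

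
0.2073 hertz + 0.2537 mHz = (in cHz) 20.76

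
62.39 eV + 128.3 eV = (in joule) 3.055e-17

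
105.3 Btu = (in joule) 1.111e+05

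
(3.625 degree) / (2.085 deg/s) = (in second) 1.739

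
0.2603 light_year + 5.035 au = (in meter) 2.463e+15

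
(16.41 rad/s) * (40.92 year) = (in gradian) 1.348e+12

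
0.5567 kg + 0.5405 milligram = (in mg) 5.567e+05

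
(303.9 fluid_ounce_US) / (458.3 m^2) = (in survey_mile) 1.219e-08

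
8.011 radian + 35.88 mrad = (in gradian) 512.3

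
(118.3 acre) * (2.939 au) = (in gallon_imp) 4.63e+19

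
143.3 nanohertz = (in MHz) 1.433e-13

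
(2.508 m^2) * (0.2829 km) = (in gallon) 1.874e+05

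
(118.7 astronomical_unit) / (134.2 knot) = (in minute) 4.287e+09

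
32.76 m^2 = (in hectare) 0.003276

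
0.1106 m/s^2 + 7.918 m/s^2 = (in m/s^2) 8.029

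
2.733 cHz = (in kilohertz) 2.733e-05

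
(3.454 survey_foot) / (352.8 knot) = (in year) 1.839e-10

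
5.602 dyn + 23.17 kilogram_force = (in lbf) 51.08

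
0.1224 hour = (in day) 0.0051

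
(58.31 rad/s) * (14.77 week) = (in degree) 2.984e+10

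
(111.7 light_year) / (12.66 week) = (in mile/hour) 3.087e+11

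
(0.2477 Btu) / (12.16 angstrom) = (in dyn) 2.149e+16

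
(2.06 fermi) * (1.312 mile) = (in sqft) 4.682e-11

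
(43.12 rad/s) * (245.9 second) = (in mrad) 1.06e+07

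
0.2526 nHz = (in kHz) 2.526e-13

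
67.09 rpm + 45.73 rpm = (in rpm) 112.8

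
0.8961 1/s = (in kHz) 0.0008961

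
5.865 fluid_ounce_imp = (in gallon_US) 0.04402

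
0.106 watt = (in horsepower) 0.0001421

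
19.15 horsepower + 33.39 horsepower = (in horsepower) 52.54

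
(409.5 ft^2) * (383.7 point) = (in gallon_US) 1360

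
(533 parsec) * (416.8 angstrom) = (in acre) 1.694e+08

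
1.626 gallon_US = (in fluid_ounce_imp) 216.6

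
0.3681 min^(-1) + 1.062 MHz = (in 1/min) 6.372e+07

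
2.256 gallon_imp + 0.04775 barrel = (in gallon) 4.715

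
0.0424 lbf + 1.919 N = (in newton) 2.108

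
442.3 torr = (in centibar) 58.97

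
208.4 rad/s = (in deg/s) 1.194e+04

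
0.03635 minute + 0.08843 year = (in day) 32.28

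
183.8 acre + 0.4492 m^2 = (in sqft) 8.006e+06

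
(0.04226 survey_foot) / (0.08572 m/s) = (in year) 4.765e-09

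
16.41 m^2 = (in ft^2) 176.6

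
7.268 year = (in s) 2.292e+08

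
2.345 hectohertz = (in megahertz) 0.0002345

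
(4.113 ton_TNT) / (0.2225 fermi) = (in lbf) 1.739e+25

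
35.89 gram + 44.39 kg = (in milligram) 4.443e+07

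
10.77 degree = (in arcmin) 646.2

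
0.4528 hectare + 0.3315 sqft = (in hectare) 0.4528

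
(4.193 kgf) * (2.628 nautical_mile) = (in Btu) 189.7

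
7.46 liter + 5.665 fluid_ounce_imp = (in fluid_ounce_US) 257.7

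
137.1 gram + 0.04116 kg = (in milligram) 1.783e+05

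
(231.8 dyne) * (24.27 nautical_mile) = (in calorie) 24.9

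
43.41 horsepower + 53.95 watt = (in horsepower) 43.48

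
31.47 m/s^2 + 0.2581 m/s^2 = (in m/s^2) 31.73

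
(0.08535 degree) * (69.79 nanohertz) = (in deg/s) 5.957e-09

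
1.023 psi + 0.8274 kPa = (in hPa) 78.81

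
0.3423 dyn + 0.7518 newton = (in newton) 0.7518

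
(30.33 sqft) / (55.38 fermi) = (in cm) 5.088e+15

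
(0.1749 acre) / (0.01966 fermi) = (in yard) 3.937e+19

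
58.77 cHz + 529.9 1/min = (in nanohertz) 9.419e+09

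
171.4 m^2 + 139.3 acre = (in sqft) 6.07e+06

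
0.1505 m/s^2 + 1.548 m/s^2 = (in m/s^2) 1.699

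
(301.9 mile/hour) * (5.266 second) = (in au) 4.751e-09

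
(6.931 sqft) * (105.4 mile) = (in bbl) 6.87e+05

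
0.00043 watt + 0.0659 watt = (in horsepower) 8.895e-05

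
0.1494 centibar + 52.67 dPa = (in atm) 0.001526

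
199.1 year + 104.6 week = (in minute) 1.057e+08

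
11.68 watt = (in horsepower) 0.01566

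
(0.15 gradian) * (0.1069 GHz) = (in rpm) 2.405e+06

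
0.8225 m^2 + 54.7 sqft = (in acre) 0.001459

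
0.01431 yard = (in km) 1.309e-05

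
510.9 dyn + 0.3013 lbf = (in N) 1.345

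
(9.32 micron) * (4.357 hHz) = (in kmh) 0.01462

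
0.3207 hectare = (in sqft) 3.452e+04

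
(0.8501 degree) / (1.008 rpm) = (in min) 0.002343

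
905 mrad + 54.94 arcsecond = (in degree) 51.87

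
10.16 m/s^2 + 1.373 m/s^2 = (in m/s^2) 11.53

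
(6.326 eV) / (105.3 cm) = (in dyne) 9.625e-14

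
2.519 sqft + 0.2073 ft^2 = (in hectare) 2.533e-05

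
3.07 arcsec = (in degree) 0.0008528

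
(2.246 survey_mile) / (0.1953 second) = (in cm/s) 1.851e+06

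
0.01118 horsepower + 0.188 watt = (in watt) 8.525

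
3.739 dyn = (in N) 3.739e-05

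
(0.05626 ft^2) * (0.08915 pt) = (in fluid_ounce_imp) 0.005785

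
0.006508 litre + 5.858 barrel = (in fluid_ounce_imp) 3.278e+04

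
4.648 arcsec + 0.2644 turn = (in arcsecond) 3.427e+05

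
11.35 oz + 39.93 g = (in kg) 0.3617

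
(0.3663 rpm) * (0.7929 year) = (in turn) 1.527e+05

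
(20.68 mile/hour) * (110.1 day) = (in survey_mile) 5.464e+04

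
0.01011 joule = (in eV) 6.31e+16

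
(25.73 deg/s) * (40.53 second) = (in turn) 2.897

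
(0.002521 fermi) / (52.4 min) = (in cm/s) 8.018e-20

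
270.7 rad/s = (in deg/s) 1.551e+04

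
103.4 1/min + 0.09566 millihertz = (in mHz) 1723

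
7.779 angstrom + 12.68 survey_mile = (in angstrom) 2.041e+14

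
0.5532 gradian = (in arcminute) 29.87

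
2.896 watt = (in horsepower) 0.003884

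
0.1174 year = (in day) 42.85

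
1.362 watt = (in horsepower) 0.001826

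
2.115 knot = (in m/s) 1.088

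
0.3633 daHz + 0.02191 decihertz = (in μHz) 3.635e+06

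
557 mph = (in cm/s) 2.49e+04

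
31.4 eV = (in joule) 5.031e-18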